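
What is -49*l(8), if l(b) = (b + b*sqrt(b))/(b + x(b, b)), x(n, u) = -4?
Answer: -98 - 196*sqrt(2) ≈ -375.19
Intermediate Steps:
l(b) = (b + b**(3/2))/(-4 + b) (l(b) = (b + b*sqrt(b))/(b - 4) = (b + b**(3/2))/(-4 + b))
-49*l(8) = -49*(8 + 8**(3/2))/(-4 + 8) = -49*(8 + 16*sqrt(2))/4 = -49*(2 + 4*sqrt(2)) = -98 - 196*sqrt(2)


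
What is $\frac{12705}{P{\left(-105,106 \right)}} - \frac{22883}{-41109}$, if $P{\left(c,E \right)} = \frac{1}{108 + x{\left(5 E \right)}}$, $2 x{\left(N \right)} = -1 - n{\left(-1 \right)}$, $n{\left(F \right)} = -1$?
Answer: $\frac{56407326143}{41109} \approx 1.3721 \cdot 10^{6}$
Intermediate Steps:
$x{\left(N \right)} = 0$ ($x{\left(N \right)} = \frac{-1 - -1}{2} = \frac{-1 + 1}{2} = \frac{1}{2} \cdot 0 = 0$)
$P{\left(c,E \right)} = \frac{1}{108}$ ($P{\left(c,E \right)} = \frac{1}{108 + 0} = \frac{1}{108}$)
$\frac{12705}{P{\left(-105,106 \right)}} - \frac{22883}{-41109} = 12705 \frac{1}{\frac{1}{108}} - \frac{22883}{-41109} = 12705 \cdot 108 - - \frac{22883}{41109} = 1372140 + \frac{22883}{41109} = \frac{56407326143}{41109}$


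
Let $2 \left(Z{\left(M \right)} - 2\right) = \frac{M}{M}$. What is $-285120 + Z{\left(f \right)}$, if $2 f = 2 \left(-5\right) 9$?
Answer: $- \frac{570235}{2} \approx -2.8512 \cdot 10^{5}$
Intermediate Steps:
$f = -45$ ($f = \frac{2 \left(-5\right) 9}{2} = \frac{\left(-10\right) 9}{2} = \frac{1}{2} \left(-90\right) = -45$)
$Z{\left(M \right)} = \frac{5}{2}$ ($Z{\left(M \right)} = 2 + \frac{M \frac{1}{M}}{2} = 2 + \frac{1}{2} \cdot 1 = 2 + \frac{1}{2} = \frac{5}{2}$)
$-285120 + Z{\left(f \right)} = -285120 + \frac{5}{2} = - \frac{570235}{2}$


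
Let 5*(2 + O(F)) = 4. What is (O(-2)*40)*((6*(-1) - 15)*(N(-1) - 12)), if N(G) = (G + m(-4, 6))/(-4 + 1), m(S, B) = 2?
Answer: -12432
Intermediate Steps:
O(F) = -6/5 (O(F) = -2 + (⅕)*4 = -2 + ⅘ = -6/5)
N(G) = -⅔ - G/3 (N(G) = (G + 2)/(-4 + 1) = (2 + G)/(-3) = (2 + G)*(-⅓) = -⅔ - G/3)
(O(-2)*40)*((6*(-1) - 15)*(N(-1) - 12)) = (-6/5*40)*((6*(-1) - 15)*((-⅔ - ⅓*(-1)) - 12)) = -48*(-6 - 15)*((-⅔ + ⅓) - 12) = -(-1008)*(-⅓ - 12) = -(-1008)*(-37)/3 = -48*259 = -12432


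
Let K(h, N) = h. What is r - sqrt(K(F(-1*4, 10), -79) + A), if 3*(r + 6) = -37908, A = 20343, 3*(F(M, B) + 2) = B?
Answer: -12642 - sqrt(183099)/3 ≈ -12785.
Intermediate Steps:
F(M, B) = -2 + B/3
r = -12642 (r = -6 + (1/3)*(-37908) = -6 - 12636 = -12642)
r - sqrt(K(F(-1*4, 10), -79) + A) = -12642 - sqrt((-2 + (1/3)*10) + 20343) = -12642 - sqrt((-2 + 10/3) + 20343) = -12642 - sqrt(4/3 + 20343) = -12642 - sqrt(61033/3) = -12642 - sqrt(183099)/3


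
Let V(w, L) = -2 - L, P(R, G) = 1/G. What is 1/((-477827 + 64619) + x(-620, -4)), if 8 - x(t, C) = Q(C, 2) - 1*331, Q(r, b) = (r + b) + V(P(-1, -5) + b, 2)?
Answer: -1/412863 ≈ -2.4221e-6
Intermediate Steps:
Q(r, b) = -4 + b + r (Q(r, b) = (r + b) + (-2 - 1*2) = (b + r) + (-2 - 2) = (b + r) - 4 = -4 + b + r)
x(t, C) = 341 - C (x(t, C) = 8 - ((-4 + 2 + C) - 1*331) = 8 - ((-2 + C) - 331) = 8 - (-333 + C) = 8 + (333 - C) = 341 - C)
1/((-477827 + 64619) + x(-620, -4)) = 1/((-477827 + 64619) + (341 - 1*(-4))) = 1/(-413208 + (341 + 4)) = 1/(-413208 + 345) = 1/(-412863) = -1/412863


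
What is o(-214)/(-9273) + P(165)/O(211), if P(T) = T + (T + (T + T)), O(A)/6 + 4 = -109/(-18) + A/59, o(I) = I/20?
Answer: 10833358567/554618130 ≈ 19.533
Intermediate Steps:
o(I) = I/20 (o(I) = I*(1/20) = I/20)
O(A) = 37/3 + 6*A/59 (O(A) = -24 + 6*(-109/(-18) + A/59) = -24 + 6*(-109*(-1/18) + A*(1/59)) = -24 + 6*(109/18 + A/59) = -24 + (109/3 + 6*A/59) = 37/3 + 6*A/59)
P(T) = 4*T (P(T) = T + (T + 2*T) = T + 3*T = 4*T)
o(-214)/(-9273) + P(165)/O(211) = ((1/20)*(-214))/(-9273) + (4*165)/(37/3 + (6/59)*211) = -107/10*(-1/9273) + 660/(37/3 + 1266/59) = 107/92730 + 660/(5981/177) = 107/92730 + 660*(177/5981) = 107/92730 + 116820/5981 = 10833358567/554618130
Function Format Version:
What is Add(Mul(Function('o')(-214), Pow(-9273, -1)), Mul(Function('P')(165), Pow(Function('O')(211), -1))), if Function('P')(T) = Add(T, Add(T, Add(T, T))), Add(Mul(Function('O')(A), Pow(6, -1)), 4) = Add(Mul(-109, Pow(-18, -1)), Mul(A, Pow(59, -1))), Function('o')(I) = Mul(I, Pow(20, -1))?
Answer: Rational(10833358567, 554618130) ≈ 19.533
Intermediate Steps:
Function('o')(I) = Mul(Rational(1, 20), I) (Function('o')(I) = Mul(I, Rational(1, 20)) = Mul(Rational(1, 20), I))
Function('O')(A) = Add(Rational(37, 3), Mul(Rational(6, 59), A)) (Function('O')(A) = Add(-24, Mul(6, Add(Mul(-109, Pow(-18, -1)), Mul(A, Pow(59, -1))))) = Add(-24, Mul(6, Add(Mul(-109, Rational(-1, 18)), Mul(A, Rational(1, 59))))) = Add(-24, Mul(6, Add(Rational(109, 18), Mul(Rational(1, 59), A)))) = Add(-24, Add(Rational(109, 3), Mul(Rational(6, 59), A))) = Add(Rational(37, 3), Mul(Rational(6, 59), A)))
Function('P')(T) = Mul(4, T) (Function('P')(T) = Add(T, Add(T, Mul(2, T))) = Add(T, Mul(3, T)) = Mul(4, T))
Add(Mul(Function('o')(-214), Pow(-9273, -1)), Mul(Function('P')(165), Pow(Function('O')(211), -1))) = Add(Mul(Mul(Rational(1, 20), -214), Pow(-9273, -1)), Mul(Mul(4, 165), Pow(Add(Rational(37, 3), Mul(Rational(6, 59), 211)), -1))) = Add(Mul(Rational(-107, 10), Rational(-1, 9273)), Mul(660, Pow(Add(Rational(37, 3), Rational(1266, 59)), -1))) = Add(Rational(107, 92730), Mul(660, Pow(Rational(5981, 177), -1))) = Add(Rational(107, 92730), Mul(660, Rational(177, 5981))) = Add(Rational(107, 92730), Rational(116820, 5981)) = Rational(10833358567, 554618130)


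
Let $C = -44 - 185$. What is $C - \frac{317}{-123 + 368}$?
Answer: $- \frac{56422}{245} \approx -230.29$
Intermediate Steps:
$C = -229$ ($C = -44 - 185 = -229$)
$C - \frac{317}{-123 + 368} = -229 - \frac{317}{-123 + 368} = -229 - \frac{317}{245} = - \frac{56422}{245}$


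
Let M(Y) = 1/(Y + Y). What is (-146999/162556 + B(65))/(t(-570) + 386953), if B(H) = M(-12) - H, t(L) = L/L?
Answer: -64319473/377410166544 ≈ -0.00017042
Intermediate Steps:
t(L) = 1
M(Y) = 1/(2*Y)
B(H) = -1/24 - H (B(H) = (½)/(-12) - H = (½)*(-1/12) - H = -1/24 - H)
(-146999/162556 + B(65))/(t(-570) + 386953) = (-146999/162556 + (-1/24 - 1*65))/(1 + 386953) = (-146999*1/162556 + (-1/24 - 65))/386954 = (-146999/162556 - 1561/24)*(1/386954) = -64319473/975336*1/386954 = -64319473/377410166544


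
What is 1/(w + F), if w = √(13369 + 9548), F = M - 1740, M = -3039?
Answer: -1593/7605308 - √22917/22815924 ≈ -0.00021609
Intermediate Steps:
F = -4779 (F = -3039 - 1740 = -4779)
w = √22917 ≈ 151.38
1/(w + F) = 1/(√22917 - 4779) = 1/(-4779 + √22917)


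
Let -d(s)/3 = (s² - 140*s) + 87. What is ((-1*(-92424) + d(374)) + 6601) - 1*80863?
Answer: -244647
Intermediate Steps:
d(s) = -261 - 3*s² + 420*s (d(s) = -3*((s² - 140*s) + 87) = -3*(87 + s² - 140*s) = -261 - 3*s² + 420*s)
((-1*(-92424) + d(374)) + 6601) - 1*80863 = ((-1*(-92424) + (-261 - 3*374² + 420*374)) + 6601) - 1*80863 = ((92424 + (-261 - 3*139876 + 157080)) + 6601) - 80863 = ((92424 + (-261 - 419628 + 157080)) + 6601) - 80863 = ((92424 - 262809) + 6601) - 80863 = (-170385 + 6601) - 80863 = -163784 - 80863 = -244647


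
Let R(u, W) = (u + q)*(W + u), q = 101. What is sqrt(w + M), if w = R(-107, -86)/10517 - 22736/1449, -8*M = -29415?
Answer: sqrt(30848677464218510)/2902692 ≈ 60.509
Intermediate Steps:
M = 29415/8 (M = -1/8*(-29415) = 29415/8 ≈ 3676.9)
R(u, W) = (101 + u)*(W + u) (R(u, W) = (u + 101)*(W + u) = (101 + u)*(W + u))
w = -33919510/2177019 (w = ((-107)**2 + 101*(-86) + 101*(-107) - 86*(-107))/10517 - 22736/1449 = (11449 - 8686 - 10807 + 9202)*(1/10517) - 22736*1/1449 = 1158*(1/10517) - 3248/207 = 1158/10517 - 3248/207 = -33919510/2177019 ≈ -15.581)
sqrt(w + M) = sqrt(-33919510/2177019 + 29415/8) = sqrt(63765657805/17416152) = sqrt(30848677464218510)/2902692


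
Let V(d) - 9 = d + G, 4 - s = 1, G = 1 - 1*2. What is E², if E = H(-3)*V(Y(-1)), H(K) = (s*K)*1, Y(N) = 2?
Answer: 8100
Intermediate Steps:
G = -1 (G = 1 - 2 = -1)
s = 3 (s = 4 - 1*1 = 4 - 1 = 3)
H(K) = 3*K (H(K) = (3*K)*1 = 3*K)
V(d) = 8 + d (V(d) = 9 + (d - 1) = 9 + (-1 + d) = 8 + d)
E = -90 (E = (3*(-3))*(8 + 2) = -9*10 = -90)
E² = (-90)² = 8100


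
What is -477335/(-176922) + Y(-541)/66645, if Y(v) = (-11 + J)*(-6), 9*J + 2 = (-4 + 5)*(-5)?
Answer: 10608164521/3930322230 ≈ 2.6991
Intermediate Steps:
J = -7/9 (J = -2/9 + ((-4 + 5)*(-5))/9 = -2/9 + (1*(-5))/9 = -2/9 + (1/9)*(-5) = -2/9 - 5/9 = -7/9 ≈ -0.77778)
Y(v) = 212/3 (Y(v) = (-11 - 7/9)*(-6) = -106/9*(-6) = 212/3)
-477335/(-176922) + Y(-541)/66645 = -477335/(-176922) + (212/3)/66645 = -477335*(-1/176922) + (212/3)*(1/66645) = 477335/176922 + 212/199935 = 10608164521/3930322230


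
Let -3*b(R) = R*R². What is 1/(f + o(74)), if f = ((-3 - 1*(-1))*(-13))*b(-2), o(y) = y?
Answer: 3/430 ≈ 0.0069767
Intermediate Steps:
b(R) = -R³/3 (b(R) = -R*R²/3 = -R³/3)
f = 208/3 (f = ((-3 - 1*(-1))*(-13))*(-⅓*(-2)³) = ((-3 + 1)*(-13))*(-⅓*(-8)) = -2*(-13)*(8/3) = 26*(8/3) = 208/3 ≈ 69.333)
1/(f + o(74)) = 1/(208/3 + 74) = 1/(430/3) = 3/430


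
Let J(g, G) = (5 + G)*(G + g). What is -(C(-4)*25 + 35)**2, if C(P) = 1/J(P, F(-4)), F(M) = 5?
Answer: -5625/4 ≈ -1406.3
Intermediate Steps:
C(P) = 1/(50 + 10*P) (C(P) = 1/(5**2 + 5*5 + 5*P + 5*P) = 1/(25 + 25 + 5*P + 5*P) = 1/(50 + 10*P))
-(C(-4)*25 + 35)**2 = -((1/(10*(5 - 4)))*25 + 35)**2 = -(((1/10)/1)*25 + 35)**2 = -(((1/10)*1)*25 + 35)**2 = -((1/10)*25 + 35)**2 = -(5/2 + 35)**2 = -(75/2)**2 = -1*5625/4 = -5625/4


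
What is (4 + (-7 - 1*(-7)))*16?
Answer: 64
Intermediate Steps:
(4 + (-7 - 1*(-7)))*16 = (4 + (-7 + 7))*16 = (4 + 0)*16 = 4*16 = 64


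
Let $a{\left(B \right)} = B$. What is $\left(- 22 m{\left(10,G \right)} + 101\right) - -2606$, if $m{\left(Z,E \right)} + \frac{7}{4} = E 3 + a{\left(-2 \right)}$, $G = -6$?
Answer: $\frac{6371}{2} \approx 3185.5$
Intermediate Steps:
$m{\left(Z,E \right)} = - \frac{15}{4} + 3 E$ ($m{\left(Z,E \right)} = - \frac{7}{4} + \left(E 3 - 2\right) = - \frac{7}{4} + \left(3 E - 2\right) = - \frac{7}{4} + \left(-2 + 3 E\right) = - \frac{15}{4} + 3 E$)
$\left(- 22 m{\left(10,G \right)} + 101\right) - -2606 = \left(- 22 \left(- \frac{15}{4} + 3 \left(-6\right)\right) + 101\right) - -2606 = \left(- 22 \left(- \frac{15}{4} - 18\right) + 101\right) + 2606 = \left(\left(-22\right) \left(- \frac{87}{4}\right) + 101\right) + 2606 = \left(\frac{957}{2} + 101\right) + 2606 = \frac{1159}{2} + 2606 = \frac{6371}{2}$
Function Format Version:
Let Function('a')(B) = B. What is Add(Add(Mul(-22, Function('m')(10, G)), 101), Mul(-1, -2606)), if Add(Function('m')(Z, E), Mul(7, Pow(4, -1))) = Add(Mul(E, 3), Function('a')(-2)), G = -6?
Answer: Rational(6371, 2) ≈ 3185.5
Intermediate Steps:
Function('m')(Z, E) = Add(Rational(-15, 4), Mul(3, E)) (Function('m')(Z, E) = Add(Rational(-7, 4), Add(Mul(E, 3), -2)) = Add(Rational(-7, 4), Add(Mul(3, E), -2)) = Add(Rational(-7, 4), Add(-2, Mul(3, E))) = Add(Rational(-15, 4), Mul(3, E)))
Add(Add(Mul(-22, Function('m')(10, G)), 101), Mul(-1, -2606)) = Add(Add(Mul(-22, Add(Rational(-15, 4), Mul(3, -6))), 101), Mul(-1, -2606)) = Add(Add(Mul(-22, Add(Rational(-15, 4), -18)), 101), 2606) = Add(Add(Mul(-22, Rational(-87, 4)), 101), 2606) = Add(Add(Rational(957, 2), 101), 2606) = Add(Rational(1159, 2), 2606) = Rational(6371, 2)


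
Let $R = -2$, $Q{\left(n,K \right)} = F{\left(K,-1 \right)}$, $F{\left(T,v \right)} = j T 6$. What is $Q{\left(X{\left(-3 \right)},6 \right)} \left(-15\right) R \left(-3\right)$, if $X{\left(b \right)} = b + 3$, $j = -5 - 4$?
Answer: $29160$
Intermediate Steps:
$j = -9$
$X{\left(b \right)} = 3 + b$
$F{\left(T,v \right)} = - 54 T$ ($F{\left(T,v \right)} = - 9 T 6 = - 54 T$)
$Q{\left(n,K \right)} = - 54 K$
$Q{\left(X{\left(-3 \right)},6 \right)} \left(-15\right) R \left(-3\right) = \left(-54\right) 6 \left(-15\right) \left(\left(-2\right) \left(-3\right)\right) = \left(-324\right) \left(-15\right) 6 = 4860 \cdot 6 = 29160$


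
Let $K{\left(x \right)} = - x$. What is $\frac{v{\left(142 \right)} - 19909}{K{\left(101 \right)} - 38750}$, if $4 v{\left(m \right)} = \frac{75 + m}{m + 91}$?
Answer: $\frac{18554971}{36209132} \approx 0.51244$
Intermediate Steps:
$v{\left(m \right)} = \frac{75 + m}{4 \left(91 + m\right)}$ ($v{\left(m \right)} = \frac{\left(75 + m\right) \frac{1}{m + 91}}{4} = \frac{\left(75 + m\right) \frac{1}{91 + m}}{4} = \frac{\frac{1}{91 + m} \left(75 + m\right)}{4} = \frac{75 + m}{4 \left(91 + m\right)}$)
$\frac{v{\left(142 \right)} - 19909}{K{\left(101 \right)} - 38750} = \frac{\frac{75 + 142}{4 \left(91 + 142\right)} - 19909}{\left(-1\right) 101 - 38750} = \frac{\frac{1}{4} \cdot \frac{1}{233} \cdot 217 - 19909}{-101 - 38750} = \frac{\frac{1}{4} \cdot \frac{1}{233} \cdot 217 - 19909}{-38851} = \left(\frac{217}{932} - 19909\right) \left(- \frac{1}{38851}\right) = \left(- \frac{18554971}{932}\right) \left(- \frac{1}{38851}\right) = \frac{18554971}{36209132}$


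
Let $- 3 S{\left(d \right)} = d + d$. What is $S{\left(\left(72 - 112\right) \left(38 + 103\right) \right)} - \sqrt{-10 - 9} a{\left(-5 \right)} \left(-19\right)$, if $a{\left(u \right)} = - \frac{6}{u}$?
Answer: $3760 + \frac{114 i \sqrt{19}}{5} \approx 3760.0 + 99.383 i$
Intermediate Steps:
$S{\left(d \right)} = - \frac{2 d}{3}$ ($S{\left(d \right)} = - \frac{d + d}{3} = - \frac{2 d}{3}$)
$S{\left(\left(72 - 112\right) \left(38 + 103\right) \right)} - \sqrt{-10 - 9} a{\left(-5 \right)} \left(-19\right) = - \frac{2 \left(72 - 112\right) \left(38 + 103\right)}{3} - \sqrt{-10 - 9} \left(- \frac{6}{-5}\right) \left(-19\right) = - \frac{2 \left(\left(-40\right) 141\right)}{3} - \sqrt{-19} \left(\left(-6\right) \left(- \frac{1}{5}\right)\right) \left(-19\right) = \left(- \frac{2}{3}\right) \left(-5640\right) - i \sqrt{19} \cdot \frac{6}{5} \left(-19\right) = 3760 - \frac{6 i \sqrt{19}}{5} \left(-19\right) = 3760 - - \frac{114 i \sqrt{19}}{5} = 3760 + \frac{114 i \sqrt{19}}{5}$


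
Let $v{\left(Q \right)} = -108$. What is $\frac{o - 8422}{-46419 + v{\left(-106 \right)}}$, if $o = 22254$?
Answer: $- \frac{1064}{3579} \approx -0.29729$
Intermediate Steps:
$\frac{o - 8422}{-46419 + v{\left(-106 \right)}} = \frac{22254 - 8422}{-46419 - 108} = \frac{13832}{-46527} = 13832 \left(- \frac{1}{46527}\right) = - \frac{1064}{3579}$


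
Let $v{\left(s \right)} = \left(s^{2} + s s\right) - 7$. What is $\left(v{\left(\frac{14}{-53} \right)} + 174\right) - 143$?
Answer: $\frac{67808}{2809} \approx 24.14$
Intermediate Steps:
$v{\left(s \right)} = -7 + 2 s^{2}$ ($v{\left(s \right)} = \left(s^{2} + s^{2}\right) - 7 = 2 s^{2} - 7 = -7 + 2 s^{2}$)
$\left(v{\left(\frac{14}{-53} \right)} + 174\right) - 143 = \left(\left(-7 + 2 \left(\frac{14}{-53}\right)^{2}\right) + 174\right) - 143 = \left(\left(-7 + 2 \left(14 \left(- \frac{1}{53}\right)\right)^{2}\right) + 174\right) - 143 = \left(\left(-7 + 2 \left(- \frac{14}{53}\right)^{2}\right) + 174\right) - 143 = \left(\left(-7 + 2 \cdot \frac{196}{2809}\right) + 174\right) - 143 = \left(\left(-7 + \frac{392}{2809}\right) + 174\right) - 143 = \left(- \frac{19271}{2809} + 174\right) - 143 = \frac{469495}{2809} - 143 = \frac{67808}{2809}$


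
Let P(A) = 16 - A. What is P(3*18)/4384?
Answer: -19/2192 ≈ -0.0086679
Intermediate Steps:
P(3*18)/4384 = (16 - 3*18)/4384 = (16 - 1*54)*(1/4384) = (16 - 54)*(1/4384) = -38*1/4384 = -19/2192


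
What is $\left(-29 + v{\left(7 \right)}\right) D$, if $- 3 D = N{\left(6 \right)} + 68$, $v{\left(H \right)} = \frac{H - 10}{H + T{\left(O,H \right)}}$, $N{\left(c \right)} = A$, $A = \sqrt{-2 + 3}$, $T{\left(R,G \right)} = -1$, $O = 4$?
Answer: $\frac{1357}{2} \approx 678.5$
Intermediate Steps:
$A = 1$ ($A = \sqrt{1} = 1$)
$N{\left(c \right)} = 1$
$v{\left(H \right)} = \frac{-10 + H}{-1 + H}$ ($v{\left(H \right)} = \frac{H - 10}{H - 1} = \frac{-10 + H}{-1 + H}$)
$D = -23$ ($D = - \frac{1 + 68}{3} = \left(- \frac{1}{3}\right) 69 = -23$)
$\left(-29 + v{\left(7 \right)}\right) D = \left(-29 + \frac{-10 + 7}{-1 + 7}\right) \left(-23\right) = \left(-29 + \frac{1}{6} \left(-3\right)\right) \left(-23\right) = \left(-29 - \frac{1}{2}\right) \left(-23\right) = \left(- \frac{59}{2}\right) \left(-23\right) = \frac{1357}{2}$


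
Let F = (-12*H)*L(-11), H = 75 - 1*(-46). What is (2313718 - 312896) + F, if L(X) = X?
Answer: 2016794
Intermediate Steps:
H = 121 (H = 75 + 46 = 121)
F = 15972 (F = -12*121*(-11) = -1452*(-11) = 15972)
(2313718 - 312896) + F = (2313718 - 312896) + 15972 = 2000822 + 15972 = 2016794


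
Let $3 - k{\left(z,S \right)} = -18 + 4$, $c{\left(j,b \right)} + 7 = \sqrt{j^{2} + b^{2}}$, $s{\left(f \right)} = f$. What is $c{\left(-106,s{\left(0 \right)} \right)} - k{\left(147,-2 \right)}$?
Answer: $82$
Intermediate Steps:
$c{\left(j,b \right)} = -7 + \sqrt{b^{2} + j^{2}}$ ($c{\left(j,b \right)} = -7 + \sqrt{j^{2} + b^{2}} = -7 + \sqrt{b^{2} + j^{2}}$)
$k{\left(z,S \right)} = 17$ ($k{\left(z,S \right)} = 3 - \left(-18 + 4\right) = 3 - -14 = 3 + 14 = 17$)
$c{\left(-106,s{\left(0 \right)} \right)} - k{\left(147,-2 \right)} = \left(-7 + \sqrt{0^{2} + \left(-106\right)^{2}}\right) - 17 = \left(-7 + \sqrt{0 + 11236}\right) - 17 = \left(-7 + \sqrt{11236}\right) - 17 = \left(-7 + 106\right) - 17 = 99 - 17 = 82$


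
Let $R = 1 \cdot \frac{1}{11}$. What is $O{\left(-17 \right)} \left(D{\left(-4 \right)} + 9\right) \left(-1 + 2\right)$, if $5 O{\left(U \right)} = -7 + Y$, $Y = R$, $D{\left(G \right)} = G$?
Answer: $- \frac{76}{11} \approx -6.9091$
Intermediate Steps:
$R = \frac{1}{11}$ ($R = 1 \cdot \frac{1}{11} = \frac{1}{11} \approx 0.090909$)
$Y = \frac{1}{11} \approx 0.090909$
$O{\left(U \right)} = - \frac{76}{55}$ ($O{\left(U \right)} = \frac{-7 + \frac{1}{11}}{5} = \frac{1}{5} \left(- \frac{76}{11}\right) = - \frac{76}{55}$)
$O{\left(-17 \right)} \left(D{\left(-4 \right)} + 9\right) \left(-1 + 2\right) = - \frac{76 \left(-4 + 9\right) \left(-1 + 2\right)}{55} = - \frac{76 \cdot 5 \cdot 1}{55} = \left(- \frac{76}{55}\right) 5 = - \frac{76}{11}$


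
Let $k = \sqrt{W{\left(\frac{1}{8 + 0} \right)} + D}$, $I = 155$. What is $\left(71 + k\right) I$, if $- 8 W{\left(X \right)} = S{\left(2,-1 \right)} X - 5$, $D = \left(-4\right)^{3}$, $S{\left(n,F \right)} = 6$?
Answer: $11005 + \frac{155 i \sqrt{4062}}{8} \approx 11005.0 + 1234.8 i$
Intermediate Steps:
$D = -64$
$W{\left(X \right)} = \frac{5}{8} - \frac{3 X}{4}$ ($W{\left(X \right)} = - \frac{6 X - 5}{8} = - \frac{-5 + 6 X}{8} = \frac{5}{8} - \frac{3 X}{4}$)
$k = \frac{i \sqrt{4062}}{8}$ ($k = \sqrt{\left(\frac{5}{8} - \frac{3}{4 \left(8 + 0\right)}\right) - 64} = \sqrt{\left(\frac{5}{8} - \frac{3}{4 \cdot 8}\right) - 64} = \sqrt{\left(\frac{5}{8} - \frac{3}{32}\right) - 64} = \sqrt{\frac{17}{32} - 64} = \sqrt{- \frac{2031}{32}} = \frac{i \sqrt{4062}}{8} \approx 7.9667 i$)
$\left(71 + k\right) I = \left(71 + \frac{i \sqrt{4062}}{8}\right) 155 = 11005 + \frac{155 i \sqrt{4062}}{8}$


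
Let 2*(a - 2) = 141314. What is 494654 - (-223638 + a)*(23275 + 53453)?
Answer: 11738267366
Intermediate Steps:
a = 70659 (a = 2 + (½)*141314 = 2 + 70657 = 70659)
494654 - (-223638 + a)*(23275 + 53453) = 494654 - (-223638 + 70659)*(23275 + 53453) = 494654 - (-152979)*76728 = 494654 - 1*(-11737772712) = 494654 + 11737772712 = 11738267366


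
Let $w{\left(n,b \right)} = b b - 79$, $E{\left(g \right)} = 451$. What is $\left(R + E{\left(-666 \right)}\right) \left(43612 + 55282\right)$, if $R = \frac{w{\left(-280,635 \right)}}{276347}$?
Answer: $\frac{12365274878842}{276347} \approx 4.4745 \cdot 10^{7}$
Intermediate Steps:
$w{\left(n,b \right)} = -79 + b^{2}$ ($w{\left(n,b \right)} = b^{2} - 79 = -79 + b^{2}$)
$R = \frac{403146}{276347}$ ($R = \frac{-79 + 635^{2}}{276347} = \left(-79 + 403225\right) \frac{1}{276347} = 403146 \cdot \frac{1}{276347} = \frac{403146}{276347} \approx 1.4588$)
$\left(R + E{\left(-666 \right)}\right) \left(43612 + 55282\right) = \left(\frac{403146}{276347} + 451\right) \left(43612 + 55282\right) = \frac{125035643}{276347} \cdot 98894 = \frac{12365274878842}{276347}$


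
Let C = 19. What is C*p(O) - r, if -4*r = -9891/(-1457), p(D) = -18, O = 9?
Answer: -1983285/5828 ≈ -340.30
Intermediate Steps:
r = -9891/5828 (r = -(-9891)/(4*(-1457)) = -(-9891)*(-1)/(4*1457) = -1/4*9891/1457 = -9891/5828 ≈ -1.6972)
C*p(O) - r = 19*(-18) - 1*(-9891/5828) = -342 + 9891/5828 = -1983285/5828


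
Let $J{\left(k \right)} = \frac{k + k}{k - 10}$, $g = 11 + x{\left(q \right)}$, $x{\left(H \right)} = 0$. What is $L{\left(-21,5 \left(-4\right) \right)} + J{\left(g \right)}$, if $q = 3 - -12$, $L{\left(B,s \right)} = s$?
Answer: $2$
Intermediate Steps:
$q = 15$ ($q = 3 + 12 = 15$)
$g = 11$ ($g = 11 + 0 = 11$)
$J{\left(k \right)} = \frac{2 k}{-10 + k}$
$L{\left(-21,5 \left(-4\right) \right)} + J{\left(g \right)} = 5 \left(-4\right) + 2 \cdot 11 \frac{1}{-10 + 11} = -20 + 2 \cdot 11 \cdot 1^{-1} = -20 + 2 \cdot 11 \cdot 1 = -20 + 22 = 2$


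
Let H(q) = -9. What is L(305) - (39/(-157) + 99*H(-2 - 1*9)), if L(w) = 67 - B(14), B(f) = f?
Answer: 148247/157 ≈ 944.25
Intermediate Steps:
L(w) = 53 (L(w) = 67 - 1*14 = 67 - 14 = 53)
L(305) - (39/(-157) + 99*H(-2 - 1*9)) = 53 - (39/(-157) + 99*(-9)) = 53 - (39*(-1/157) - 891) = 53 - (-39/157 - 891) = 53 - 1*(-139926/157) = 53 + 139926/157 = 148247/157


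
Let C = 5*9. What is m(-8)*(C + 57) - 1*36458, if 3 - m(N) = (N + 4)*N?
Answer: -39416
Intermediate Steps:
C = 45
m(N) = 3 - N*(4 + N) (m(N) = 3 - (N + 4)*N = 3 - (4 + N)*N = 3 - N*(4 + N))
m(-8)*(C + 57) - 1*36458 = (3 - 1*(-8)² - 4*(-8))*(45 + 57) - 1*36458 = (3 - 1*64 + 32)*102 - 36458 = (3 - 64 + 32)*102 - 36458 = -29*102 - 36458 = -2958 - 36458 = -39416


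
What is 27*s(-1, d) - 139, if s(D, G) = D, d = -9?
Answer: -166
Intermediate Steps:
27*s(-1, d) - 139 = 27*(-1) - 139 = -27 - 139 = -166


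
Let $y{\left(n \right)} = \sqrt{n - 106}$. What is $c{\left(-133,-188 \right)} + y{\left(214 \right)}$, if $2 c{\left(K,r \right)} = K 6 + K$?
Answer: $- \frac{931}{2} + 6 \sqrt{3} \approx -455.11$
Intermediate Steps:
$c{\left(K,r \right)} = \frac{7 K}{2}$ ($c{\left(K,r \right)} = \frac{K 6 + K}{2} = \frac{6 K + K}{2} = \frac{7 K}{2}$)
$y{\left(n \right)} = \sqrt{-106 + n}$
$c{\left(-133,-188 \right)} + y{\left(214 \right)} = \frac{7}{2} \left(-133\right) + \sqrt{-106 + 214} = - \frac{931}{2} + \sqrt{108} = - \frac{931}{2} + 6 \sqrt{3}$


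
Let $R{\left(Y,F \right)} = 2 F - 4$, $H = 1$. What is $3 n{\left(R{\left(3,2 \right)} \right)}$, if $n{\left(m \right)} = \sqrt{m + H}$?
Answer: $3$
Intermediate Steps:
$R{\left(Y,F \right)} = -4 + 2 F$
$n{\left(m \right)} = \sqrt{1 + m}$ ($n{\left(m \right)} = \sqrt{m + 1} = \sqrt{1 + m}$)
$3 n{\left(R{\left(3,2 \right)} \right)} = 3 \sqrt{1 + \left(-4 + 2 \cdot 2\right)} = 3 \sqrt{1 + \left(-4 + 4\right)} = 3 \sqrt{1 + 0} = 3 \sqrt{1} = 3 \cdot 1 = 3$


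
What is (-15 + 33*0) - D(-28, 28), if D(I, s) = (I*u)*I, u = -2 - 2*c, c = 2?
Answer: 4689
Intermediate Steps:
u = -6 (u = -2 - 2*2 = -2 - 4 = -6)
D(I, s) = -6*I² (D(I, s) = (I*(-6))*I = (-6*I)*I = -6*I²)
(-15 + 33*0) - D(-28, 28) = (-15 + 33*0) - (-6)*(-28)² = (-15 + 0) - (-6)*784 = -15 - 1*(-4704) = -15 + 4704 = 4689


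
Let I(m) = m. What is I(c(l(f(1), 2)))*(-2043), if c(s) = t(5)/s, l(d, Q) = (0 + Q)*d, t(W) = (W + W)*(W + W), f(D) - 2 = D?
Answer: -34050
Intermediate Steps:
f(D) = 2 + D
t(W) = 4*W² (t(W) = (2*W)*(2*W) = 4*W²)
l(d, Q) = Q*d
c(s) = 100/s (c(s) = (4*5²)/s = (4*25)/s = 100/s)
I(c(l(f(1), 2)))*(-2043) = (100/((2*(2 + 1))))*(-2043) = (100/((2*3)))*(-2043) = (100/6)*(-2043) = (100*(⅙))*(-2043) = (50/3)*(-2043) = -34050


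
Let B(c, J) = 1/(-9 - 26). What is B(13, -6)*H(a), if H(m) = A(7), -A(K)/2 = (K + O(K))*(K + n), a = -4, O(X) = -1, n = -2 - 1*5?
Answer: 0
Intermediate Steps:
n = -7 (n = -2 - 5 = -7)
B(c, J) = -1/35 (B(c, J) = 1/(-35) = -1/35)
A(K) = -2*(-1 + K)*(-7 + K) (A(K) = -2*(K - 1)*(K - 7) = -2*(-1 + K)*(-7 + K))
H(m) = 0 (H(m) = -14 - 2*7**2 + 16*7 = -14 - 2*49 + 112 = -14 - 98 + 112 = 0)
B(13, -6)*H(a) = -1/35*0 = 0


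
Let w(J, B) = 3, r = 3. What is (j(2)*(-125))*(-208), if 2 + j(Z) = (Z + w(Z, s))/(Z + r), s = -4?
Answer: -26000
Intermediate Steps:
j(Z) = -1 (j(Z) = -2 + (Z + 3)/(Z + 3) = -2 + (3 + Z)/(3 + Z) = -2 + 1 = -1)
(j(2)*(-125))*(-208) = -1*(-125)*(-208) = 125*(-208) = -26000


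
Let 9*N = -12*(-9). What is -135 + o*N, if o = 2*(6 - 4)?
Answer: -87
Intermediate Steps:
N = 12 (N = (-12*(-9))/9 = (⅑)*108 = 12)
o = 4 (o = 2*2 = 4)
-135 + o*N = -135 + 4*12 = -135 + 48 = -87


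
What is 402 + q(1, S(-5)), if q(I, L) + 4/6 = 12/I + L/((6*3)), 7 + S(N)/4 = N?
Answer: 1232/3 ≈ 410.67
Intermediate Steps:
S(N) = -28 + 4*N
q(I, L) = -2/3 + 12/I + L/18 (q(I, L) = -2/3 + (12/I + L/((6*3))) = -2/3 + (12/I + L/18) = -2/3 + 12/I + L/18)
402 + q(1, S(-5)) = 402 + (1/18)*(216 + 1*(-12 + (-28 + 4*(-5))))/1 = 402 + (1/18)*1*(216 + 1*(-12 + (-28 - 20))) = 402 + (1/18)*1*(216 + 1*(-12 - 48)) = 402 + (1/18)*1*(216 + 1*(-60)) = 402 + (1/18)*1*(216 - 60) = 402 + (1/18)*1*156 = 402 + 26/3 = 1232/3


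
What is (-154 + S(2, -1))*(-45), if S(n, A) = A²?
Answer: 6885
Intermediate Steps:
(-154 + S(2, -1))*(-45) = (-154 + (-1)²)*(-45) = (-154 + 1)*(-45) = -153*(-45) = 6885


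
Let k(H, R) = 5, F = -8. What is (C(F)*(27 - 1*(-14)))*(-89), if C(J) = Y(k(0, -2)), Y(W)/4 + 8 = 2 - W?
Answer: 160556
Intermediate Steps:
Y(W) = -24 - 4*W (Y(W) = -32 + 4*(2 - W) = -32 + (8 - 4*W) = -24 - 4*W)
C(J) = -44 (C(J) = -24 - 4*5 = -24 - 20 = -44)
(C(F)*(27 - 1*(-14)))*(-89) = -44*(27 - 1*(-14))*(-89) = -44*(27 + 14)*(-89) = -44*41*(-89) = -1804*(-89) = 160556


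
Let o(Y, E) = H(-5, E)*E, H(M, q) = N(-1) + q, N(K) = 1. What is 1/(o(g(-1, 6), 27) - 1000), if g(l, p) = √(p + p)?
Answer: -1/244 ≈ -0.0040984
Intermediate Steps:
g(l, p) = √2*√p (g(l, p) = √(2*p) = √2*√p)
H(M, q) = 1 + q
o(Y, E) = E*(1 + E) (o(Y, E) = (1 + E)*E = E*(1 + E))
1/(o(g(-1, 6), 27) - 1000) = 1/(27*(1 + 27) - 1000) = 1/(27*28 - 1000) = 1/(756 - 1000) = 1/(-244) = -1/244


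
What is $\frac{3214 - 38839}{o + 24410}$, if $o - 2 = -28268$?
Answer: $\frac{35625}{3856} \approx 9.2388$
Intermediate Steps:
$o = -28266$ ($o = 2 - 28268 = -28266$)
$\frac{3214 - 38839}{o + 24410} = \frac{3214 - 38839}{-28266 + 24410} = - \frac{35625}{-3856} = \left(-35625\right) \left(- \frac{1}{3856}\right) = \frac{35625}{3856}$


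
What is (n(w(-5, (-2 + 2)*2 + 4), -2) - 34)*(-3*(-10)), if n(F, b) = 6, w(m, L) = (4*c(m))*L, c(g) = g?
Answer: -840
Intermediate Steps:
w(m, L) = 4*L*m (w(m, L) = (4*m)*L = 4*L*m)
(n(w(-5, (-2 + 2)*2 + 4), -2) - 34)*(-3*(-10)) = (6 - 34)*(-3*(-10)) = -28*30 = -840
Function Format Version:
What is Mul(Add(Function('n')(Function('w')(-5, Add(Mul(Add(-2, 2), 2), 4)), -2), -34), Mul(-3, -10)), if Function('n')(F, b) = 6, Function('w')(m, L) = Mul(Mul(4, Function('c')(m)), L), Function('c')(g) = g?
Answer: -840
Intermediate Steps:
Function('w')(m, L) = Mul(4, L, m) (Function('w')(m, L) = Mul(Mul(4, m), L) = Mul(4, L, m))
Mul(Add(Function('n')(Function('w')(-5, Add(Mul(Add(-2, 2), 2), 4)), -2), -34), Mul(-3, -10)) = Mul(Add(6, -34), Mul(-3, -10)) = Mul(-28, 30) = -840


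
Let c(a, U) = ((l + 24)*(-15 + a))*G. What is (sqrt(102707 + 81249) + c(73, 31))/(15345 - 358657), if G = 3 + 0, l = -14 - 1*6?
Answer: -87/42914 - sqrt(45989)/171656 ≈ -0.0032766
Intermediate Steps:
l = -20 (l = -14 - 6 = -20)
G = 3
c(a, U) = -180 + 12*a (c(a, U) = ((-20 + 24)*(-15 + a))*3 = (4*(-15 + a))*3 = (-60 + 4*a)*3 = -180 + 12*a)
(sqrt(102707 + 81249) + c(73, 31))/(15345 - 358657) = (sqrt(102707 + 81249) + (-180 + 12*73))/(15345 - 358657) = (sqrt(183956) + (-180 + 876))/(-343312) = (2*sqrt(45989) + 696)*(-1/343312) = (696 + 2*sqrt(45989))*(-1/343312) = -87/42914 - sqrt(45989)/171656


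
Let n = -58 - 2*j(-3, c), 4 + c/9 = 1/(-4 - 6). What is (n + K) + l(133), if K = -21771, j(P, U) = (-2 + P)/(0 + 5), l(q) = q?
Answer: -21694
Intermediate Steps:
c = -369/10 (c = -36 + 9/(-4 - 6) = -36 + 9/(-10) = -36 + 9*(-⅒) = -36 - 9/10 = -369/10 ≈ -36.900)
j(P, U) = -⅖ + P/5 (j(P, U) = (-2 + P)/5 = (-2 + P)*(⅕) = -⅖ + P/5)
n = -56 (n = -58 - 2*(-⅖ + (⅕)*(-3)) = -58 - 2*(-⅖ - ⅗) = -58 - 2*(-1) = -58 + 2 = -56)
(n + K) + l(133) = (-56 - 21771) + 133 = -21827 + 133 = -21694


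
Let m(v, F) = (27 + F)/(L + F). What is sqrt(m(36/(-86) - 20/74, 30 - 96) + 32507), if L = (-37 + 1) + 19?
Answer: 2*sqrt(55985990)/83 ≈ 180.30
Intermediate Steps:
L = -17 (L = -36 + 19 = -17)
m(v, F) = (27 + F)/(-17 + F)
sqrt(m(36/(-86) - 20/74, 30 - 96) + 32507) = sqrt((27 + (30 - 96))/(-17 + (30 - 96)) + 32507) = sqrt((27 - 66)/(-17 - 66) + 32507) = sqrt(-39/(-83) + 32507) = sqrt(-1/83*(-39) + 32507) = sqrt(39/83 + 32507) = sqrt(2698120/83) = 2*sqrt(55985990)/83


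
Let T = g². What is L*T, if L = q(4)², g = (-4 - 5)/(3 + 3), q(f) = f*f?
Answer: 576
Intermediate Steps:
q(f) = f²
g = -3/2 (g = -9/6 = -9*⅙ = -3/2 ≈ -1.5000)
L = 256 (L = (4²)² = 16² = 256)
T = 9/4 (T = (-3/2)² = 9/4 ≈ 2.2500)
L*T = 256*(9/4) = 576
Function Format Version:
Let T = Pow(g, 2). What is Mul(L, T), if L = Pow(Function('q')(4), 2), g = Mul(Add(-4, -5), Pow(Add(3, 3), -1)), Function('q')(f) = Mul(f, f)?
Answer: 576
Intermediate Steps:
Function('q')(f) = Pow(f, 2)
g = Rational(-3, 2) (g = Mul(-9, Pow(6, -1)) = Mul(-9, Rational(1, 6)) = Rational(-3, 2) ≈ -1.5000)
L = 256 (L = Pow(Pow(4, 2), 2) = Pow(16, 2) = 256)
T = Rational(9, 4) (T = Pow(Rational(-3, 2), 2) = Rational(9, 4) ≈ 2.2500)
Mul(L, T) = Mul(256, Rational(9, 4)) = 576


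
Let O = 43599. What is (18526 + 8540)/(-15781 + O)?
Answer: 13533/13909 ≈ 0.97297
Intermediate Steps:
(18526 + 8540)/(-15781 + O) = (18526 + 8540)/(-15781 + 43599) = 27066/27818 = 27066*(1/27818) = 13533/13909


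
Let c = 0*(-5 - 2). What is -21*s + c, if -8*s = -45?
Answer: -945/8 ≈ -118.13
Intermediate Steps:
s = 45/8 (s = -⅛*(-45) = 45/8 ≈ 5.6250)
c = 0 (c = 0*(-7) = 0)
-21*s + c = -21*45/8 + 0 = -945/8 + 0 = -945/8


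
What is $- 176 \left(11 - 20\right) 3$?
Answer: $4752$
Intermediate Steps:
$- 176 \left(11 - 20\right) 3 = - 176 \left(\left(-9\right) 3\right) = \left(-176\right) \left(-27\right) = 4752$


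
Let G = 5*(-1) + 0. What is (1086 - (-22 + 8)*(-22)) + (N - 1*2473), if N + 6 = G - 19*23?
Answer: -2143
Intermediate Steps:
G = -5 (G = -5 + 0 = -5)
N = -448 (N = -6 + (-5 - 19*23) = -6 + (-5 - 437) = -6 - 442 = -448)
(1086 - (-22 + 8)*(-22)) + (N - 1*2473) = (1086 - (-22 + 8)*(-22)) + (-448 - 1*2473) = (1086 - (-14)*(-22)) + (-448 - 2473) = (1086 - 1*308) - 2921 = (1086 - 308) - 2921 = 778 - 2921 = -2143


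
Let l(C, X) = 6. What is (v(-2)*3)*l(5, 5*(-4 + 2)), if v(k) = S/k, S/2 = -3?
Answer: 54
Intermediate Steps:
S = -6 (S = 2*(-3) = -6)
v(k) = -6/k
(v(-2)*3)*l(5, 5*(-4 + 2)) = (-6/(-2)*3)*6 = (-6*(-1/2)*3)*6 = (3*3)*6 = 9*6 = 54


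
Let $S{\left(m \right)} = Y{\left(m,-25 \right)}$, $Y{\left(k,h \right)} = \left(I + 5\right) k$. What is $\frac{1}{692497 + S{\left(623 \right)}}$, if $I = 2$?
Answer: $\frac{1}{696858} \approx 1.435 \cdot 10^{-6}$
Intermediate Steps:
$Y{\left(k,h \right)} = 7 k$ ($Y{\left(k,h \right)} = \left(2 + 5\right) k = 7 k$)
$S{\left(m \right)} = 7 m$
$\frac{1}{692497 + S{\left(623 \right)}} = \frac{1}{692497 + 7 \cdot 623} = \frac{1}{692497 + 4361} = \frac{1}{696858}$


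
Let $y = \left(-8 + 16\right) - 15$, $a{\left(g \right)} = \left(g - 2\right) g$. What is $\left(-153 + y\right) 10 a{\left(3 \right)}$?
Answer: $-4800$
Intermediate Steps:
$a{\left(g \right)} = g \left(-2 + g\right)$ ($a{\left(g \right)} = \left(g - 2\right) g = \left(-2 + g\right) g = g \left(-2 + g\right)$)
$y = -7$ ($y = 8 - 15 = -7$)
$\left(-153 + y\right) 10 a{\left(3 \right)} = \left(-153 - 7\right) 10 \cdot 3 \left(-2 + 3\right) = - 160 \cdot 10 \cdot 3 \cdot 1 = - 160 \cdot 10 \cdot 3 = \left(-160\right) 30 = -4800$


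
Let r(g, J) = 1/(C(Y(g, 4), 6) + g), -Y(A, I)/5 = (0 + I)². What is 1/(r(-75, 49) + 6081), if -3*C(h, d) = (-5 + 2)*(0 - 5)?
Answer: 80/486479 ≈ 0.00016445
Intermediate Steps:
Y(A, I) = -5*I² (Y(A, I) = -5*(0 + I)² = -5*I²)
C(h, d) = -5 (C(h, d) = -(-5 + 2)*(0 - 5)/3 = -(-1)*(-5) = -⅓*15 = -5)
r(g, J) = 1/(-5 + g)
1/(r(-75, 49) + 6081) = 1/(1/(-5 - 75) + 6081) = 1/(1/(-80) + 6081) = 1/(-1/80 + 6081) = 1/(486479/80) = 80/486479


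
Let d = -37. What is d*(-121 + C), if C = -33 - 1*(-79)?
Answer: 2775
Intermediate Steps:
C = 46 (C = -33 + 79 = 46)
d*(-121 + C) = -37*(-121 + 46) = -37*(-75) = 2775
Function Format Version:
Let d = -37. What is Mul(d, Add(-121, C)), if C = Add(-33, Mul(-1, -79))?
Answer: 2775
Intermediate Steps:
C = 46 (C = Add(-33, 79) = 46)
Mul(d, Add(-121, C)) = Mul(-37, Add(-121, 46)) = Mul(-37, -75) = 2775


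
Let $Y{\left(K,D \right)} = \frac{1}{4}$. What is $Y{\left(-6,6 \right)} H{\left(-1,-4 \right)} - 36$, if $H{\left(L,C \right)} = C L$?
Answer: $-35$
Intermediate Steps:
$Y{\left(K,D \right)} = \frac{1}{4}$
$Y{\left(-6,6 \right)} H{\left(-1,-4 \right)} - 36 = \frac{\left(-4\right) \left(-1\right)}{4} - 36 = \frac{1}{4} \cdot 4 - 36 = 1 - 36 = -35$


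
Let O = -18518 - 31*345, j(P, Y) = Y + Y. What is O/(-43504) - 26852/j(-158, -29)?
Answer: 584931881/1261616 ≈ 463.64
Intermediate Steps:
j(P, Y) = 2*Y
O = -29213 (O = -18518 - 1*10695 = -18518 - 10695 = -29213)
O/(-43504) - 26852/j(-158, -29) = -29213/(-43504) - 26852/(2*(-29)) = -29213*(-1/43504) - 26852/(-58) = 29213/43504 - 26852*(-1/58) = 29213/43504 + 13426/29 = 584931881/1261616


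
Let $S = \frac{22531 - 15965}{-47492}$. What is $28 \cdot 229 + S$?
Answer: $\frac{152256069}{23746} \approx 6411.9$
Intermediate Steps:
$S = - \frac{3283}{23746}$ ($S = 6566 \left(- \frac{1}{47492}\right) = - \frac{3283}{23746} \approx -0.13825$)
$28 \cdot 229 + S = 28 \cdot 229 - \frac{3283}{23746} = 6412 - \frac{3283}{23746} = \frac{152256069}{23746}$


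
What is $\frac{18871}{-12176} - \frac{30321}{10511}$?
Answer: $- \frac{567541577}{127981936} \approx -4.4345$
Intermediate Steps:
$\frac{18871}{-12176} - \frac{30321}{10511} = 18871 \left(- \frac{1}{12176}\right) - \frac{30321}{10511} = - \frac{18871}{12176} - \frac{30321}{10511} = - \frac{567541577}{127981936}$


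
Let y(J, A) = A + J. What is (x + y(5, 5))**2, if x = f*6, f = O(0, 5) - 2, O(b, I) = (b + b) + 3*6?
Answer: 11236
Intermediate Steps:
O(b, I) = 18 + 2*b (O(b, I) = 2*b + 18 = 18 + 2*b)
f = 16 (f = (18 + 2*0) - 2 = (18 + 0) - 2 = 18 - 2 = 16)
x = 96 (x = 16*6 = 96)
(x + y(5, 5))**2 = (96 + (5 + 5))**2 = (96 + 10)**2 = 106**2 = 11236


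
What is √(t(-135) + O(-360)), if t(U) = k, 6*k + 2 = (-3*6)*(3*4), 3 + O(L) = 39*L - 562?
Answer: 2*I*√32943/3 ≈ 121.0*I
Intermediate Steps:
O(L) = -565 + 39*L (O(L) = -3 + (39*L - 562) = -3 + (-562 + 39*L) = -565 + 39*L)
k = -109/3 (k = -⅓ + ((-3*6)*(3*4))/6 = -⅓ + (-18*12)/6 = -⅓ + (⅙)*(-216) = -⅓ - 36 = -109/3 ≈ -36.333)
t(U) = -109/3
√(t(-135) + O(-360)) = √(-109/3 + (-565 + 39*(-360))) = √(-109/3 + (-565 - 14040)) = √(-109/3 - 14605) = √(-43924/3) = 2*I*√32943/3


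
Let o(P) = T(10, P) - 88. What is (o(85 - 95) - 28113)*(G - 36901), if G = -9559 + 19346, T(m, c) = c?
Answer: 764913054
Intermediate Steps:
G = 9787
o(P) = -88 + P (o(P) = P - 88 = -88 + P)
(o(85 - 95) - 28113)*(G - 36901) = ((-88 + (85 - 95)) - 28113)*(9787 - 36901) = ((-88 - 10) - 28113)*(-27114) = (-98 - 28113)*(-27114) = -28211*(-27114) = 764913054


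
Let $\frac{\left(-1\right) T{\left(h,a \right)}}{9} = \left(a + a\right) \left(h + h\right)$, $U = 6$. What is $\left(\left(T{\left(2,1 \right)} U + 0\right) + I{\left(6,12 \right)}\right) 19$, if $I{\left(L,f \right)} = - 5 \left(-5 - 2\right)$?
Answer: $-7543$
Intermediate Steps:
$I{\left(L,f \right)} = 35$ ($I{\left(L,f \right)} = \left(-5\right) \left(-7\right) = 35$)
$T{\left(h,a \right)} = - 36 a h$ ($T{\left(h,a \right)} = - 9 \left(a + a\right) \left(h + h\right) = - 9 \cdot 2 a 2 h = - 9 \cdot 4 a h = - 36 a h$)
$\left(\left(T{\left(2,1 \right)} U + 0\right) + I{\left(6,12 \right)}\right) 19 = \left(\left(\left(-36\right) 1 \cdot 2 \cdot 6 + 0\right) + 35\right) 19 = \left(\left(\left(-72\right) 6 + 0\right) + 35\right) 19 = \left(\left(-432 + 0\right) + 35\right) 19 = \left(-432 + 35\right) 19 = \left(-397\right) 19 = -7543$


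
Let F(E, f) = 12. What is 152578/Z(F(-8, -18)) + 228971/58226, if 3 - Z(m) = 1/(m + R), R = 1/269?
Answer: 14344306925345/274186234 ≈ 52316.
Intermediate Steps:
R = 1/269 ≈ 0.0037175
Z(m) = 3 - 1/(1/269 + m) (Z(m) = 3 - 1/(m + 1/269) = 3 - 1/(1/269 + m))
152578/Z(F(-8, -18)) + 228971/58226 = 152578/(((-266 + 807*12)/(1 + 269*12))) + 228971/58226 = 152578/(((-266 + 9684)/(1 + 3228))) + 228971*(1/58226) = 152578/((9418/3229)) + 228971/58226 = 152578/(((1/3229)*9418)) + 228971/58226 = 152578/(9418/3229) + 228971/58226 = 152578*(3229/9418) + 228971/58226 = 246337181/4709 + 228971/58226 = 14344306925345/274186234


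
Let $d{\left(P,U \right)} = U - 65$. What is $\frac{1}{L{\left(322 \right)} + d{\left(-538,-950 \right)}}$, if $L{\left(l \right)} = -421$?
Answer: $- \frac{1}{1436} \approx -0.00069638$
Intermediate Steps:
$d{\left(P,U \right)} = -65 + U$
$\frac{1}{L{\left(322 \right)} + d{\left(-538,-950 \right)}} = \frac{1}{-421 - 1015} = \frac{1}{-1436} = - \frac{1}{1436}$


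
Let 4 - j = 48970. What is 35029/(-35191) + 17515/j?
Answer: -2331600379/1723162506 ≈ -1.3531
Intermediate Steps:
j = -48966 (j = 4 - 1*48970 = 4 - 48970 = -48966)
35029/(-35191) + 17515/j = 35029/(-35191) + 17515/(-48966) = 35029*(-1/35191) + 17515*(-1/48966) = -35029/35191 - 17515/48966 = -2331600379/1723162506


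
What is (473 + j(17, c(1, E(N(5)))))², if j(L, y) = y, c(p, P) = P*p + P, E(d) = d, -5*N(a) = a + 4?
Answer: 5508409/25 ≈ 2.2034e+5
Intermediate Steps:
N(a) = -⅘ - a/5 (N(a) = -(a + 4)/5 = -(4 + a)/5 = -⅘ - a/5)
c(p, P) = P + P*p
(473 + j(17, c(1, E(N(5)))))² = (473 + (-⅘ - ⅕*5)*(1 + 1))² = (473 + (-⅘ - 1)*2)² = (473 - 9/5*2)² = (473 - 18/5)² = (2347/5)² = 5508409/25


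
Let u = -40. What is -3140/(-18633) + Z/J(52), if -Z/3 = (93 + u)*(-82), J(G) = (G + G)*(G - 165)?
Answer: -103017887/109487508 ≈ -0.94091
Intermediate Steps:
J(G) = 2*G*(-165 + G) (J(G) = (2*G)*(-165 + G) = 2*G*(-165 + G))
Z = 13038 (Z = -3*(93 - 40)*(-82) = -159*(-82) = -3*(-4346) = 13038)
-3140/(-18633) + Z/J(52) = -3140/(-18633) + 13038/((2*52*(-165 + 52))) = -3140*(-1/18633) + 13038/((2*52*(-113))) = 3140/18633 + 13038/(-11752) = 3140/18633 + 13038*(-1/11752) = 3140/18633 - 6519/5876 = -103017887/109487508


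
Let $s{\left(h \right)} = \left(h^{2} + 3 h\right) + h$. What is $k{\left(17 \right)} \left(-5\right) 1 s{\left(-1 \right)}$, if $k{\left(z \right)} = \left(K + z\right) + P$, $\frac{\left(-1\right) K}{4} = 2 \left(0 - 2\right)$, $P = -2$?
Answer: $465$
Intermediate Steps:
$s{\left(h \right)} = h^{2} + 4 h$
$K = 16$ ($K = - 4 \cdot 2 \left(0 - 2\right) = - 4 \cdot 2 \left(-2\right) = \left(-4\right) \left(-4\right) = 16$)
$k{\left(z \right)} = 14 + z$ ($k{\left(z \right)} = \left(16 + z\right) - 2 = 14 + z$)
$k{\left(17 \right)} \left(-5\right) 1 s{\left(-1 \right)} = \left(14 + 17\right) \left(-5\right) 1 \left(- (4 - 1)\right) = 31 \left(- 5 \left(\left(-1\right) 3\right)\right) = 31 \left(\left(-5\right) \left(-3\right)\right) = 31 \cdot 15 = 465$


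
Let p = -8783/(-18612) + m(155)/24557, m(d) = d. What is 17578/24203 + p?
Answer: 13324136040125/11062099357452 ≈ 1.2045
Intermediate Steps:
p = 218568991/457054884 (p = -8783/(-18612) + 155/24557 = -8783*(-1/18612) + 155*(1/24557) = 8783/18612 + 155/24557 = 218568991/457054884 ≈ 0.47821)
17578/24203 + p = 17578/24203 + 218568991/457054884 = 13324136040125/11062099357452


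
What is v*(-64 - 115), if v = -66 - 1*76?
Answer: 25418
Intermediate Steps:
v = -142 (v = -66 - 76 = -142)
v*(-64 - 115) = -142*(-64 - 115) = -142*(-179) = 25418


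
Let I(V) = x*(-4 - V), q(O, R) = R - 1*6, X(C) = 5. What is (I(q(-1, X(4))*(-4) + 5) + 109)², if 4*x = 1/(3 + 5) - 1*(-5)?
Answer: 8732025/1024 ≈ 8527.4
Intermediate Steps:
q(O, R) = -6 + R (q(O, R) = R - 6 = -6 + R)
x = 41/32 (x = (1/(3 + 5) - 1*(-5))/4 = (1/8 + 5)/4 = (⅛ + 5)/4 = (¼)*(41/8) = 41/32 ≈ 1.2813)
I(V) = -41/8 - 41*V/32 (I(V) = 41*(-4 - V)/32 = -41/8 - 41*V/32)
(I(q(-1, X(4))*(-4) + 5) + 109)² = ((-41/8 - 41*((-6 + 5)*(-4) + 5)/32) + 109)² = ((-41/8 - 41*(-1*(-4) + 5)/32) + 109)² = ((-41/8 - 41*(4 + 5)/32) + 109)² = ((-41/8 - 41/32*9) + 109)² = ((-41/8 - 369/32) + 109)² = (-533/32 + 109)² = (2955/32)² = 8732025/1024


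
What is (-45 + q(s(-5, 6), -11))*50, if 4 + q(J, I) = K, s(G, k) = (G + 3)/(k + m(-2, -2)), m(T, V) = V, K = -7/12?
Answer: -14875/6 ≈ -2479.2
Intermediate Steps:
K = -7/12 (K = -7*1/12 = -7/12 ≈ -0.58333)
s(G, k) = (3 + G)/(-2 + k) (s(G, k) = (G + 3)/(k - 2) = (3 + G)/(-2 + k))
q(J, I) = -55/12 (q(J, I) = -4 - 7/12 = -55/12)
(-45 + q(s(-5, 6), -11))*50 = (-45 - 55/12)*50 = -595/12*50 = -14875/6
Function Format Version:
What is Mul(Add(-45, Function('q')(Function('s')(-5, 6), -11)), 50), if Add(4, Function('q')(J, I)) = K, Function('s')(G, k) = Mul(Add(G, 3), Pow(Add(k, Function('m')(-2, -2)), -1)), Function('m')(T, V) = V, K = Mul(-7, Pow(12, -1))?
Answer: Rational(-14875, 6) ≈ -2479.2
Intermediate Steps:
K = Rational(-7, 12) (K = Mul(-7, Rational(1, 12)) = Rational(-7, 12) ≈ -0.58333)
Function('s')(G, k) = Mul(Pow(Add(-2, k), -1), Add(3, G)) (Function('s')(G, k) = Mul(Add(G, 3), Pow(Add(k, -2), -1)) = Mul(Add(3, G), Pow(Add(-2, k), -1)) = Mul(Pow(Add(-2, k), -1), Add(3, G)))
Function('q')(J, I) = Rational(-55, 12) (Function('q')(J, I) = Add(-4, Rational(-7, 12)) = Rational(-55, 12))
Mul(Add(-45, Function('q')(Function('s')(-5, 6), -11)), 50) = Mul(Add(-45, Rational(-55, 12)), 50) = Mul(Rational(-595, 12), 50) = Rational(-14875, 6)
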